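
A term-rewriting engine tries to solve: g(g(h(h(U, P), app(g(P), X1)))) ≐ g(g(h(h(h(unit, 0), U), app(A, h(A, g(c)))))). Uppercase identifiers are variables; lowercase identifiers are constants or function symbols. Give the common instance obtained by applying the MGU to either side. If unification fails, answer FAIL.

Decompose g/1: g(h(h(U, P), app(g(P), X1))) ≐ g(h(h(h(unit, 0), U), app(A, h(A, g(c))))).
Decompose g/1: h(h(U, P), app(g(P), X1)) ≐ h(h(h(unit, 0), U), app(A, h(A, g(c)))).
Decompose h/2: h(U, P) ≐ h(h(unit, 0), U),  app(g(P), X1) ≐ app(A, h(A, g(c))).
Decompose h/2: U ≐ h(unit, 0),  P ≐ U.
Bind U := h(unit, 0); substituting into the one remaining equation that mentions U gives: P ≐ h(unit, 0).
Bind P := h(unit, 0); substituting into the remaining equation gives: app(g(h(unit, 0)), X1) ≐ app(A, h(A, g(c))).
Decompose app/2: g(h(unit, 0)) ≐ A,  X1 ≐ h(A, g(c)).
Bind A := g(h(unit, 0)); substituting into the remaining equation gives: X1 ≐ h(g(h(unit, 0)), g(c)).
Bind X1 := h(g(h(unit, 0)), g(c)).
Applying the MGU to either side gives g(g(h(h(h(unit, 0), h(unit, 0)), app(g(h(unit, 0)), h(g(h(unit, 0)), g(c)))))).

g(g(h(h(h(unit, 0), h(unit, 0)), app(g(h(unit, 0)), h(g(h(unit, 0)), g(c))))))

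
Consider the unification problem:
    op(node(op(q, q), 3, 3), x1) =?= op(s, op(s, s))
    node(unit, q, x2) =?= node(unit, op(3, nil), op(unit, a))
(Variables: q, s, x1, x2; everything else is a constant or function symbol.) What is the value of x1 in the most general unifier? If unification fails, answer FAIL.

op(node(op(op(3, nil), op(3, nil)), 3, 3), node(op(op(3, nil), op(3, nil)), 3, 3))

Decompose op/2: node(op(q, q), 3, 3) =?= s,  x1 =?= op(s, s).
Bind s := node(op(q, q), 3, 3); substituting into the one remaining equation that mentions s gives: x1 =?= op(node(op(q, q), 3, 3), node(op(q, q), 3, 3)).
Bind x1 := op(node(op(q, q), 3, 3), node(op(q, q), 3, 3)); no other remaining equation mentions x1.
Decompose node/3: unit =?= unit,  q =?= op(3, nil),  x2 =?= op(unit, a).
Delete trivial equation unit =?= unit.
Bind q := op(3, nil); no other remaining equation mentions q. Substituting into the earlier bindings gives s := node(op(op(3, nil), op(3, nil)), 3, 3), x1 := op(node(op(op(3, nil), op(3, nil)), 3, 3), node(op(op(3, nil), op(3, nil)), 3, 3)).
Bind x2 := op(unit, a).
MGU = { s := node(op(op(3, nil), op(3, nil)), 3, 3), x1 := op(node(op(op(3, nil), op(3, nil)), 3, 3), node(op(op(3, nil), op(3, nil)), 3, 3)), q := op(3, nil), x2 := op(unit, a) }, so x1 := op(node(op(op(3, nil), op(3, nil)), 3, 3), node(op(op(3, nil), op(3, nil)), 3, 3)).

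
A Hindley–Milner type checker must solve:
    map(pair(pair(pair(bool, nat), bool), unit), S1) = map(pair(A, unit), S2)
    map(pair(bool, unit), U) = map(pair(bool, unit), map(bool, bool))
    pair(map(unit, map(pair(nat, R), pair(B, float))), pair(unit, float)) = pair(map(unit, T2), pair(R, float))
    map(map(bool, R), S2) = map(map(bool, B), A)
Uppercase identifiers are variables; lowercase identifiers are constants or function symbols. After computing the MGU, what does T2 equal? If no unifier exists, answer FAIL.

Decompose map/2: pair(pair(pair(bool, nat), bool), unit) = pair(A, unit),  S1 = S2.
Decompose pair/2: pair(pair(bool, nat), bool) = A,  unit = unit.
Bind A := pair(pair(bool, nat), bool); substituting into the one remaining equation that mentions A gives: map(map(bool, R), S2) = map(map(bool, B), pair(pair(bool, nat), bool)).
Delete trivial equation unit = unit.
Bind S1 := S2; no other remaining equation mentions S1.
Decompose map/2: pair(bool, unit) = pair(bool, unit),  U = map(bool, bool).
Delete trivial equation pair(bool, unit) = pair(bool, unit).
Bind U := map(bool, bool); no other remaining equation mentions U.
Decompose pair/2: map(unit, map(pair(nat, R), pair(B, float))) = map(unit, T2),  pair(unit, float) = pair(R, float).
Decompose map/2: unit = unit,  map(pair(nat, R), pair(B, float)) = T2.
Delete trivial equation unit = unit.
Bind T2 := map(pair(nat, R), pair(B, float)); no other remaining equation mentions T2.
Decompose pair/2: unit = R,  float = float.
Bind R := unit; substituting into the one remaining equation that mentions R gives: map(map(bool, unit), S2) = map(map(bool, B), pair(pair(bool, nat), bool)). Substituting into the earlier binding gives T2 := map(pair(nat, unit), pair(B, float)).
Delete trivial equation float = float.
Decompose map/2: map(bool, unit) = map(bool, B),  S2 = pair(pair(bool, nat), bool).
Decompose map/2: bool = bool,  unit = B.
Delete trivial equation bool = bool.
Bind B := unit; no other remaining equation mentions B. Substituting into the earlier binding gives T2 := map(pair(nat, unit), pair(unit, float)).
Bind S2 := pair(pair(bool, nat), bool). Substituting into the earlier binding gives S1 := pair(pair(bool, nat), bool).
MGU = { A -> pair(pair(bool, nat), bool), S1 -> pair(pair(bool, nat), bool), U -> map(bool, bool), T2 -> map(pair(nat, unit), pair(unit, float)), R -> unit, B -> unit, S2 -> pair(pair(bool, nat), bool) }, so T2 -> map(pair(nat, unit), pair(unit, float)).

map(pair(nat, unit), pair(unit, float))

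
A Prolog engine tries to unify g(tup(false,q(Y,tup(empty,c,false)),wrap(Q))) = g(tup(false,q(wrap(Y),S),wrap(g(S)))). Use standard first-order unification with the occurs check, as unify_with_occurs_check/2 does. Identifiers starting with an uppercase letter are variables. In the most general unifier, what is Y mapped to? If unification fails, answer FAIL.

Decompose g/1: tup(false,q(Y,tup(empty,c,false)),wrap(Q)) = tup(false,q(wrap(Y),S),wrap(g(S))).
Decompose tup/3: false = false,  q(Y,tup(empty,c,false)) = q(wrap(Y),S),  wrap(Q) = wrap(g(S)).
Delete trivial equation false = false.
Decompose q/2: Y = wrap(Y),  tup(empty,c,false) = S.
Occurs check fails: Y occurs in wrap(Y); the equation Y = wrap(Y) has no finite solution.

FAIL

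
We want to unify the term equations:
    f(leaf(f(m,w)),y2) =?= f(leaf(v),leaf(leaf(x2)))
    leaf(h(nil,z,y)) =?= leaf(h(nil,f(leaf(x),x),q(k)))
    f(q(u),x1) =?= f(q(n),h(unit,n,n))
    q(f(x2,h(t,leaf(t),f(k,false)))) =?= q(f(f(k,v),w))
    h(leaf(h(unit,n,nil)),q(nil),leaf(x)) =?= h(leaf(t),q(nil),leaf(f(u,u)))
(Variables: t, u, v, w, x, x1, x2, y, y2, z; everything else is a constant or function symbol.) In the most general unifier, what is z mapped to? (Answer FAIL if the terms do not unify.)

Decompose f/2: leaf(f(m,w)) =?= leaf(v),  y2 =?= leaf(leaf(x2)).
Decompose leaf/1: f(m,w) =?= v.
Bind v := f(m,w); substituting into the one remaining equation that mentions v gives: q(f(x2,h(t,leaf(t),f(k,false)))) =?= q(f(f(k,f(m,w)),w)).
Bind y2 := leaf(leaf(x2)); no other remaining equation mentions y2.
Decompose leaf/1: h(nil,z,y) =?= h(nil,f(leaf(x),x),q(k)).
Decompose h/3: nil =?= nil,  z =?= f(leaf(x),x),  y =?= q(k).
Delete trivial equation nil =?= nil.
Bind z := f(leaf(x),x); no other remaining equation mentions z.
Bind y := q(k); no other remaining equation mentions y.
Decompose f/2: q(u) =?= q(n),  x1 =?= h(unit,n,n).
Decompose q/1: u =?= n.
Bind u := n; substituting into the one remaining equation that mentions u gives: h(leaf(h(unit,n,nil)),q(nil),leaf(x)) =?= h(leaf(t),q(nil),leaf(f(n,n))).
Bind x1 := h(unit,n,n); no other remaining equation mentions x1.
Decompose q/1: f(x2,h(t,leaf(t),f(k,false))) =?= f(f(k,f(m,w)),w).
Decompose f/2: x2 =?= f(k,f(m,w)),  h(t,leaf(t),f(k,false)) =?= w.
Bind x2 := f(k,f(m,w)); no other remaining equation mentions x2. Substituting into the earlier binding gives y2 := leaf(leaf(f(k,f(m,w)))).
Bind w := h(t,leaf(t),f(k,false)); no other remaining equation mentions w. Substituting into the earlier bindings gives v := f(m,h(t,leaf(t),f(k,false))), y2 := leaf(leaf(f(k,f(m,h(t,leaf(t),f(k,false)))))), x2 := f(k,f(m,h(t,leaf(t),f(k,false)))).
Decompose h/3: leaf(h(unit,n,nil)) =?= leaf(t),  q(nil) =?= q(nil),  leaf(x) =?= leaf(f(n,n)).
Decompose leaf/1: h(unit,n,nil) =?= t.
Bind t := h(unit,n,nil); no other remaining equation mentions t. Substituting into the earlier bindings gives v := f(m,h(h(unit,n,nil),leaf(h(unit,n,nil)),f(k,false))), y2 := leaf(leaf(f(k,f(m,h(h(unit,n,nil),leaf(h(unit,n,nil)),f(k,false)))))), x2 := f(k,f(m,h(h(unit,n,nil),leaf(h(unit,n,nil)),f(k,false)))), w := h(h(unit,n,nil),leaf(h(unit,n,nil)),f(k,false)).
Delete trivial equation q(nil) =?= q(nil).
Decompose leaf/1: x =?= f(n,n).
Bind x := f(n,n). Substituting into the earlier binding gives z := f(leaf(f(n,n)),f(n,n)).
MGU = { v := f(m,h(h(unit,n,nil),leaf(h(unit,n,nil)),f(k,false))), y2 := leaf(leaf(f(k,f(m,h(h(unit,n,nil),leaf(h(unit,n,nil)),f(k,false)))))), z := f(leaf(f(n,n)),f(n,n)), y := q(k), u := n, x1 := h(unit,n,n), x2 := f(k,f(m,h(h(unit,n,nil),leaf(h(unit,n,nil)),f(k,false)))), w := h(h(unit,n,nil),leaf(h(unit,n,nil)),f(k,false)), t := h(unit,n,nil), x := f(n,n) }, so z := f(leaf(f(n,n)),f(n,n)).

f(leaf(f(n,n)),f(n,n))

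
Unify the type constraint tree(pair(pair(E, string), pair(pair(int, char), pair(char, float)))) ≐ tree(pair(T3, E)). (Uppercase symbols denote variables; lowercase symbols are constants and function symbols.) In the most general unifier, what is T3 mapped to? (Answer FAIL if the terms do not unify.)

pair(pair(pair(int, char), pair(char, float)), string)

Decompose tree/1: pair(pair(E, string), pair(pair(int, char), pair(char, float))) ≐ pair(T3, E).
Decompose pair/2: pair(E, string) ≐ T3,  pair(pair(int, char), pair(char, float)) ≐ E.
Bind T3 := pair(E, string); no other remaining equation mentions T3.
Bind E := pair(pair(int, char), pair(char, float)). Substituting into the earlier binding gives T3 := pair(pair(pair(int, char), pair(char, float)), string).
MGU = { T3 ↦ pair(pair(pair(int, char), pair(char, float)), string), E ↦ pair(pair(int, char), pair(char, float)) }, so T3 ↦ pair(pair(pair(int, char), pair(char, float)), string).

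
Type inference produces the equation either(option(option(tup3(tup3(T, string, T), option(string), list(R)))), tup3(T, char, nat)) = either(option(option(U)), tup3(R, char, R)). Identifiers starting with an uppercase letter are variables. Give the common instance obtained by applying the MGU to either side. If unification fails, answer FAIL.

Decompose either/2: option(option(tup3(tup3(T, string, T), option(string), list(R)))) = option(option(U)),  tup3(T, char, nat) = tup3(R, char, R).
Decompose option/1: option(tup3(tup3(T, string, T), option(string), list(R))) = option(U).
Decompose option/1: tup3(tup3(T, string, T), option(string), list(R)) = U.
Bind U := tup3(tup3(T, string, T), option(string), list(R)); no other remaining equation mentions U.
Decompose tup3/3: T = R,  char = char,  nat = R.
Bind T := R; no other remaining equation mentions T. Substituting into the earlier binding gives U := tup3(tup3(R, string, R), option(string), list(R)).
Delete trivial equation char = char.
Bind R := nat. Substituting into the earlier bindings gives U := tup3(tup3(nat, string, nat), option(string), list(nat)), T := nat.
Applying the MGU to either side gives either(option(option(tup3(tup3(nat, string, nat), option(string), list(nat)))), tup3(nat, char, nat)).

either(option(option(tup3(tup3(nat, string, nat), option(string), list(nat)))), tup3(nat, char, nat))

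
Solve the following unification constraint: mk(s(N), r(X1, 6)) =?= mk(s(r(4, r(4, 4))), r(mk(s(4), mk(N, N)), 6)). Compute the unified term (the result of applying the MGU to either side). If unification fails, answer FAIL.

mk(s(r(4, r(4, 4))), r(mk(s(4), mk(r(4, r(4, 4)), r(4, r(4, 4)))), 6))

Decompose mk/2: s(N) =?= s(r(4, r(4, 4))),  r(X1, 6) =?= r(mk(s(4), mk(N, N)), 6).
Decompose s/1: N =?= r(4, r(4, 4)).
Bind N := r(4, r(4, 4)); substituting into the remaining equation gives: r(X1, 6) =?= r(mk(s(4), mk(r(4, r(4, 4)), r(4, r(4, 4)))), 6).
Decompose r/2: X1 =?= mk(s(4), mk(r(4, r(4, 4)), r(4, r(4, 4)))),  6 =?= 6.
Bind X1 := mk(s(4), mk(r(4, r(4, 4)), r(4, r(4, 4)))); no other remaining equation mentions X1.
Delete trivial equation 6 =?= 6.
Applying the MGU to either side gives mk(s(r(4, r(4, 4))), r(mk(s(4), mk(r(4, r(4, 4)), r(4, r(4, 4)))), 6)).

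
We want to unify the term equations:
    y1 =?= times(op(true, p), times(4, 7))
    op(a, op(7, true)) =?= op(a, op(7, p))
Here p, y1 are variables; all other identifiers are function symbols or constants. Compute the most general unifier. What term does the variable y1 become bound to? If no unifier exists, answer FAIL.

Bind y1 := times(op(true, p), times(4, 7)); no other remaining equation mentions y1.
Decompose op/2: a =?= a,  op(7, true) =?= op(7, p).
Delete trivial equation a =?= a.
Decompose op/2: 7 =?= 7,  true =?= p.
Delete trivial equation 7 =?= 7.
Bind p := true. Substituting into the earlier binding gives y1 := times(op(true, true), times(4, 7)).
MGU = { y1 -> times(op(true, true), times(4, 7)), p -> true }, so y1 -> times(op(true, true), times(4, 7)).

times(op(true, true), times(4, 7))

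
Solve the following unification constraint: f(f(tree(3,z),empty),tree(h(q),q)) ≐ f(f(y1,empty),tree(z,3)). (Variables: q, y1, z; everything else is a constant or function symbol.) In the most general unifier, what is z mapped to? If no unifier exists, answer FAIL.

Decompose f/2: f(tree(3,z),empty) ≐ f(y1,empty),  tree(h(q),q) ≐ tree(z,3).
Decompose f/2: tree(3,z) ≐ y1,  empty ≐ empty.
Bind y1 := tree(3,z); no other remaining equation mentions y1.
Delete trivial equation empty ≐ empty.
Decompose tree/2: h(q) ≐ z,  q ≐ 3.
Bind z := h(q); no other remaining equation mentions z. Substituting into the earlier binding gives y1 := tree(3,h(q)).
Bind q := 3. Substituting into the earlier bindings gives y1 := tree(3,h(3)), z := h(3).
MGU = { y1 ↦ tree(3,h(3)), z ↦ h(3), q ↦ 3 }, so z ↦ h(3).

h(3)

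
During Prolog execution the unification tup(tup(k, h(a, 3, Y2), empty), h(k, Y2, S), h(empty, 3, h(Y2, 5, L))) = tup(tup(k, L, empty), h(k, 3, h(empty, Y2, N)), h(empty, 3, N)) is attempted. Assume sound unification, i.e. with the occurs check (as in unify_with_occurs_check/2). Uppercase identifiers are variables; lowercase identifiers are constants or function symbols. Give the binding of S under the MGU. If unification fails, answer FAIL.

Decompose tup/3: tup(k, h(a, 3, Y2), empty) = tup(k, L, empty),  h(k, Y2, S) = h(k, 3, h(empty, Y2, N)),  h(empty, 3, h(Y2, 5, L)) = h(empty, 3, N).
Decompose tup/3: k = k,  h(a, 3, Y2) = L,  empty = empty.
Delete trivial equation k = k.
Bind L := h(a, 3, Y2); substituting into the one remaining equation that mentions L gives: h(empty, 3, h(Y2, 5, h(a, 3, Y2))) = h(empty, 3, N).
Delete trivial equation empty = empty.
Decompose h/3: k = k,  Y2 = 3,  S = h(empty, Y2, N).
Delete trivial equation k = k.
Bind Y2 := 3; substituting into the remaining equations gives: S = h(empty, 3, N),  h(empty, 3, h(3, 5, h(a, 3, 3))) = h(empty, 3, N). Substituting into the earlier binding gives L := h(a, 3, 3).
Bind S := h(empty, 3, N); no other remaining equation mentions S.
Decompose h/3: empty = empty,  3 = 3,  h(3, 5, h(a, 3, 3)) = N.
Delete trivial equation empty = empty.
Delete trivial equation 3 = 3.
Bind N := h(3, 5, h(a, 3, 3)). Substituting into the earlier binding gives S := h(empty, 3, h(3, 5, h(a, 3, 3))).
MGU = { L = h(a, 3, 3), Y2 = 3, S = h(empty, 3, h(3, 5, h(a, 3, 3))), N = h(3, 5, h(a, 3, 3)) }, so S = h(empty, 3, h(3, 5, h(a, 3, 3))).

h(empty, 3, h(3, 5, h(a, 3, 3)))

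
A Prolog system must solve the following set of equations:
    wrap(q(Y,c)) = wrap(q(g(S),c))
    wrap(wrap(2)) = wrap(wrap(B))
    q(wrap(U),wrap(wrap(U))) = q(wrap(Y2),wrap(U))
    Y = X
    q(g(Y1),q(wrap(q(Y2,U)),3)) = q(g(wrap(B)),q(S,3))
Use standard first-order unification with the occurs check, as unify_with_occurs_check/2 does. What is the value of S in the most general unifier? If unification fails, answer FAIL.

FAIL

Decompose wrap/1: q(Y,c) = q(g(S),c).
Decompose q/2: Y = g(S),  c = c.
Bind Y := g(S); substituting into the one remaining equation that mentions Y gives: g(S) = X.
Delete trivial equation c = c.
Decompose wrap/1: wrap(2) = wrap(B).
Decompose wrap/1: 2 = B.
Bind B := 2; substituting into the one remaining equation that mentions B gives: q(g(Y1),q(wrap(q(Y2,U)),3)) = q(g(wrap(2)),q(S,3)).
Decompose q/2: wrap(U) = wrap(Y2),  wrap(wrap(U)) = wrap(U).
Decompose wrap/1: U = Y2.
Bind U := Y2; substituting into the 2 remaining equations that mention U gives: wrap(wrap(Y2)) = wrap(Y2),  q(g(Y1),q(wrap(q(Y2,Y2)),3)) = q(g(wrap(2)),q(S,3)).
Decompose wrap/1: wrap(Y2) = Y2.
Occurs check fails: Y2 occurs in wrap(Y2); the equation Y2 = wrap(Y2) has no finite solution.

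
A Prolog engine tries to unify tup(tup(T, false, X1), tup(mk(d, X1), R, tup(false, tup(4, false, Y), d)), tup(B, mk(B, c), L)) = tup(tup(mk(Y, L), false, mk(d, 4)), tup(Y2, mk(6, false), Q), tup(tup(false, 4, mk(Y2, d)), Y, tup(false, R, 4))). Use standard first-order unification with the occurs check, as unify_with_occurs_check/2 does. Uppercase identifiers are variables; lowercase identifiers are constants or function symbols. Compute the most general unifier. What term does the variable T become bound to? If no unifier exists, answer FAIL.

mk(mk(tup(false, 4, mk(mk(d, mk(d, 4)), d)), c), tup(false, mk(6, false), 4))

Decompose tup/3: tup(T, false, X1) = tup(mk(Y, L), false, mk(d, 4)),  tup(mk(d, X1), R, tup(false, tup(4, false, Y), d)) = tup(Y2, mk(6, false), Q),  tup(B, mk(B, c), L) = tup(tup(false, 4, mk(Y2, d)), Y, tup(false, R, 4)).
Decompose tup/3: T = mk(Y, L),  false = false,  X1 = mk(d, 4).
Bind T := mk(Y, L); no other remaining equation mentions T.
Delete trivial equation false = false.
Bind X1 := mk(d, 4); substituting into the one remaining equation that mentions X1 gives: tup(mk(d, mk(d, 4)), R, tup(false, tup(4, false, Y), d)) = tup(Y2, mk(6, false), Q).
Decompose tup/3: mk(d, mk(d, 4)) = Y2,  R = mk(6, false),  tup(false, tup(4, false, Y), d) = Q.
Bind Y2 := mk(d, mk(d, 4)); substituting into the one remaining equation that mentions Y2 gives: tup(B, mk(B, c), L) = tup(tup(false, 4, mk(mk(d, mk(d, 4)), d)), Y, tup(false, R, 4)).
Bind R := mk(6, false); substituting into the one remaining equation that mentions R gives: tup(B, mk(B, c), L) = tup(tup(false, 4, mk(mk(d, mk(d, 4)), d)), Y, tup(false, mk(6, false), 4)).
Bind Q := tup(false, tup(4, false, Y), d); no other remaining equation mentions Q.
Decompose tup/3: B = tup(false, 4, mk(mk(d, mk(d, 4)), d)),  mk(B, c) = Y,  L = tup(false, mk(6, false), 4).
Bind B := tup(false, 4, mk(mk(d, mk(d, 4)), d)); substituting into the one remaining equation that mentions B gives: mk(tup(false, 4, mk(mk(d, mk(d, 4)), d)), c) = Y.
Bind Y := mk(tup(false, 4, mk(mk(d, mk(d, 4)), d)), c); no other remaining equation mentions Y. Substituting into the earlier bindings gives T := mk(mk(tup(false, 4, mk(mk(d, mk(d, 4)), d)), c), L), Q := tup(false, tup(4, false, mk(tup(false, 4, mk(mk(d, mk(d, 4)), d)), c)), d).
Bind L := tup(false, mk(6, false), 4). Substituting into the earlier binding gives T := mk(mk(tup(false, 4, mk(mk(d, mk(d, 4)), d)), c), tup(false, mk(6, false), 4)).
MGU = { T = mk(mk(tup(false, 4, mk(mk(d, mk(d, 4)), d)), c), tup(false, mk(6, false), 4)), X1 = mk(d, 4), Y2 = mk(d, mk(d, 4)), R = mk(6, false), Q = tup(false, tup(4, false, mk(tup(false, 4, mk(mk(d, mk(d, 4)), d)), c)), d), B = tup(false, 4, mk(mk(d, mk(d, 4)), d)), Y = mk(tup(false, 4, mk(mk(d, mk(d, 4)), d)), c), L = tup(false, mk(6, false), 4) }, so T = mk(mk(tup(false, 4, mk(mk(d, mk(d, 4)), d)), c), tup(false, mk(6, false), 4)).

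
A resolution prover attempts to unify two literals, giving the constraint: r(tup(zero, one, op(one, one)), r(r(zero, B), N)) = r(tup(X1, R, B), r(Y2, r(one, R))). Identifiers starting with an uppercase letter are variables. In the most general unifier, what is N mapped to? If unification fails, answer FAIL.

r(one, one)

Decompose r/2: tup(zero, one, op(one, one)) = tup(X1, R, B),  r(r(zero, B), N) = r(Y2, r(one, R)).
Decompose tup/3: zero = X1,  one = R,  op(one, one) = B.
Bind X1 := zero; no other remaining equation mentions X1.
Bind R := one; substituting into the one remaining equation that mentions R gives: r(r(zero, B), N) = r(Y2, r(one, one)).
Bind B := op(one, one); substituting into the remaining equation gives: r(r(zero, op(one, one)), N) = r(Y2, r(one, one)).
Decompose r/2: r(zero, op(one, one)) = Y2,  N = r(one, one).
Bind Y2 := r(zero, op(one, one)); no other remaining equation mentions Y2.
Bind N := r(one, one).
MGU = { X1 := zero, R := one, B := op(one, one), Y2 := r(zero, op(one, one)), N := r(one, one) }, so N := r(one, one).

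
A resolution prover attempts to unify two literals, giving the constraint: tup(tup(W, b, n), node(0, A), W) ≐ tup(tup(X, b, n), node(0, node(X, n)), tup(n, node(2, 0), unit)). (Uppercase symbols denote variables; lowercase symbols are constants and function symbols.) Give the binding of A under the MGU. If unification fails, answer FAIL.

Decompose tup/3: tup(W, b, n) ≐ tup(X, b, n),  node(0, A) ≐ node(0, node(X, n)),  W ≐ tup(n, node(2, 0), unit).
Decompose tup/3: W ≐ X,  b ≐ b,  n ≐ n.
Bind W := X; substituting into the one remaining equation that mentions W gives: X ≐ tup(n, node(2, 0), unit).
Delete trivial equation b ≐ b.
Delete trivial equation n ≐ n.
Decompose node/2: 0 ≐ 0,  A ≐ node(X, n).
Delete trivial equation 0 ≐ 0.
Bind A := node(X, n); no other remaining equation mentions A.
Bind X := tup(n, node(2, 0), unit). Substituting into the earlier bindings gives W := tup(n, node(2, 0), unit), A := node(tup(n, node(2, 0), unit), n).
MGU = { W := tup(n, node(2, 0), unit), A := node(tup(n, node(2, 0), unit), n), X := tup(n, node(2, 0), unit) }, so A := node(tup(n, node(2, 0), unit), n).

node(tup(n, node(2, 0), unit), n)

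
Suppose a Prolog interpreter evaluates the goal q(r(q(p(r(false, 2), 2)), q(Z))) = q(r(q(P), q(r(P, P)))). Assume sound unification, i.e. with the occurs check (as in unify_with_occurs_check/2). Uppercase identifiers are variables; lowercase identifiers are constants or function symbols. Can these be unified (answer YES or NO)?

YES

Decompose q/1: r(q(p(r(false, 2), 2)), q(Z)) = r(q(P), q(r(P, P))).
Decompose r/2: q(p(r(false, 2), 2)) = q(P),  q(Z) = q(r(P, P)).
Decompose q/1: p(r(false, 2), 2) = P.
Bind P := p(r(false, 2), 2); substituting into the remaining equation gives: q(Z) = q(r(p(r(false, 2), 2), p(r(false, 2), 2))).
Decompose q/1: Z = r(p(r(false, 2), 2), p(r(false, 2), 2)).
Bind Z := r(p(r(false, 2), 2), p(r(false, 2), 2)).
No equations remain and no clash or occurs-check failure arose, so a unifier exists.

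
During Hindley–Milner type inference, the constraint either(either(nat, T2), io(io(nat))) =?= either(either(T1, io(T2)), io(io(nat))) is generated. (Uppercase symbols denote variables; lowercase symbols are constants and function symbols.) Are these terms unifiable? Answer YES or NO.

NO

Decompose either/2: either(nat, T2) =?= either(T1, io(T2)),  io(io(nat)) =?= io(io(nat)).
Decompose either/2: nat =?= T1,  T2 =?= io(T2).
Bind T1 := nat; no other remaining equation mentions T1.
Occurs check fails: T2 occurs in io(T2); the equation T2 =?= io(T2) has no finite solution.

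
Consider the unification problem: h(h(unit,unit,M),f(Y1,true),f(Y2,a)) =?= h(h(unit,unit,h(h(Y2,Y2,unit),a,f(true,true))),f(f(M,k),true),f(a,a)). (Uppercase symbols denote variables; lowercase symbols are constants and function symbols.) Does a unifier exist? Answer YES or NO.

Decompose h/3: h(unit,unit,M) =?= h(unit,unit,h(h(Y2,Y2,unit),a,f(true,true))),  f(Y1,true) =?= f(f(M,k),true),  f(Y2,a) =?= f(a,a).
Decompose h/3: unit =?= unit,  unit =?= unit,  M =?= h(h(Y2,Y2,unit),a,f(true,true)).
Delete trivial equation unit =?= unit.
Delete trivial equation unit =?= unit.
Bind M := h(h(Y2,Y2,unit),a,f(true,true)); substituting into the one remaining equation that mentions M gives: f(Y1,true) =?= f(f(h(h(Y2,Y2,unit),a,f(true,true)),k),true).
Decompose f/2: Y1 =?= f(h(h(Y2,Y2,unit),a,f(true,true)),k),  true =?= true.
Bind Y1 := f(h(h(Y2,Y2,unit),a,f(true,true)),k); no other remaining equation mentions Y1.
Delete trivial equation true =?= true.
Decompose f/2: Y2 =?= a,  a =?= a.
Bind Y2 := a; no other remaining equation mentions Y2. Substituting into the earlier bindings gives M := h(h(a,a,unit),a,f(true,true)), Y1 := f(h(h(a,a,unit),a,f(true,true)),k).
Delete trivial equation a =?= a.
No equations remain and no clash or occurs-check failure arose, so a unifier exists.

YES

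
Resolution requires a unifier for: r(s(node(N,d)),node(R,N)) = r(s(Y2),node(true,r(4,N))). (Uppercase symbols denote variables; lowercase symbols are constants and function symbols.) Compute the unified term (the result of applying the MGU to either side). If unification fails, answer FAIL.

FAIL

Decompose r/2: s(node(N,d)) = s(Y2),  node(R,N) = node(true,r(4,N)).
Decompose s/1: node(N,d) = Y2.
Bind Y2 := node(N,d); no other remaining equation mentions Y2.
Decompose node/2: R = true,  N = r(4,N).
Bind R := true; no other remaining equation mentions R.
Occurs check fails: N occurs in r(4,N); the equation N = r(4,N) has no finite solution.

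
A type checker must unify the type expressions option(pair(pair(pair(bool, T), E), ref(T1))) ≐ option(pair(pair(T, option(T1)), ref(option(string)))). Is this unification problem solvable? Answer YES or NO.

Decompose option/1: pair(pair(pair(bool, T), E), ref(T1)) ≐ pair(pair(T, option(T1)), ref(option(string))).
Decompose pair/2: pair(pair(bool, T), E) ≐ pair(T, option(T1)),  ref(T1) ≐ ref(option(string)).
Decompose pair/2: pair(bool, T) ≐ T,  E ≐ option(T1).
Occurs check fails: T occurs in pair(bool, T); the equation T ≐ pair(bool, T) has no finite solution.

NO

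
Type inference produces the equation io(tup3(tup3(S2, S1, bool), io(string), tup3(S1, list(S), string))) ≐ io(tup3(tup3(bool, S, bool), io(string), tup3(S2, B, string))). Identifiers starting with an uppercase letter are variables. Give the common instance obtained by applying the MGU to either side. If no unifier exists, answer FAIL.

Decompose io/1: tup3(tup3(S2, S1, bool), io(string), tup3(S1, list(S), string)) ≐ tup3(tup3(bool, S, bool), io(string), tup3(S2, B, string)).
Decompose tup3/3: tup3(S2, S1, bool) ≐ tup3(bool, S, bool),  io(string) ≐ io(string),  tup3(S1, list(S), string) ≐ tup3(S2, B, string).
Decompose tup3/3: S2 ≐ bool,  S1 ≐ S,  bool ≐ bool.
Bind S2 := bool; substituting into the one remaining equation that mentions S2 gives: tup3(S1, list(S), string) ≐ tup3(bool, B, string).
Bind S1 := S; substituting into the one remaining equation that mentions S1 gives: tup3(S, list(S), string) ≐ tup3(bool, B, string).
Delete trivial equation bool ≐ bool.
Delete trivial equation io(string) ≐ io(string).
Decompose tup3/3: S ≐ bool,  list(S) ≐ B,  string ≐ string.
Bind S := bool; substituting into the one remaining equation that mentions S gives: list(bool) ≐ B. Substituting into the earlier binding gives S1 := bool.
Bind B := list(bool); no other remaining equation mentions B.
Delete trivial equation string ≐ string.
Applying the MGU to either side gives io(tup3(tup3(bool, bool, bool), io(string), tup3(bool, list(bool), string))).

io(tup3(tup3(bool, bool, bool), io(string), tup3(bool, list(bool), string)))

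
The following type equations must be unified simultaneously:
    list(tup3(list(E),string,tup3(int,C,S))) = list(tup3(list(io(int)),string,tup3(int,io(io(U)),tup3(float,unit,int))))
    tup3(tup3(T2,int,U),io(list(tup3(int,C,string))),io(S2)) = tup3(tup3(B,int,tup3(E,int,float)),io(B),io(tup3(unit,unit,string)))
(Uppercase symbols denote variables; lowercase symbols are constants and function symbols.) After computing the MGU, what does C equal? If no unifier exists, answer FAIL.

Decompose list/1: tup3(list(E),string,tup3(int,C,S)) = tup3(list(io(int)),string,tup3(int,io(io(U)),tup3(float,unit,int))).
Decompose tup3/3: list(E) = list(io(int)),  string = string,  tup3(int,C,S) = tup3(int,io(io(U)),tup3(float,unit,int)).
Decompose list/1: E = io(int).
Bind E := io(int); substituting into the one remaining equation that mentions E gives: tup3(tup3(T2,int,U),io(list(tup3(int,C,string))),io(S2)) = tup3(tup3(B,int,tup3(io(int),int,float)),io(B),io(tup3(unit,unit,string))).
Delete trivial equation string = string.
Decompose tup3/3: int = int,  C = io(io(U)),  S = tup3(float,unit,int).
Delete trivial equation int = int.
Bind C := io(io(U)); substituting into the one remaining equation that mentions C gives: tup3(tup3(T2,int,U),io(list(tup3(int,io(io(U)),string))),io(S2)) = tup3(tup3(B,int,tup3(io(int),int,float)),io(B),io(tup3(unit,unit,string))).
Bind S := tup3(float,unit,int); no other remaining equation mentions S.
Decompose tup3/3: tup3(T2,int,U) = tup3(B,int,tup3(io(int),int,float)),  io(list(tup3(int,io(io(U)),string))) = io(B),  io(S2) = io(tup3(unit,unit,string)).
Decompose tup3/3: T2 = B,  int = int,  U = tup3(io(int),int,float).
Bind T2 := B; no other remaining equation mentions T2.
Delete trivial equation int = int.
Bind U := tup3(io(int),int,float); substituting into the one remaining equation that mentions U gives: io(list(tup3(int,io(io(tup3(io(int),int,float))),string))) = io(B). Substituting into the earlier binding gives C := io(io(tup3(io(int),int,float))).
Decompose io/1: list(tup3(int,io(io(tup3(io(int),int,float))),string)) = B.
Bind B := list(tup3(int,io(io(tup3(io(int),int,float))),string)); no other remaining equation mentions B. Substituting into the earlier binding gives T2 := list(tup3(int,io(io(tup3(io(int),int,float))),string)).
Decompose io/1: S2 = tup3(unit,unit,string).
Bind S2 := tup3(unit,unit,string).
MGU = { E := io(int), C := io(io(tup3(io(int),int,float))), S := tup3(float,unit,int), T2 := list(tup3(int,io(io(tup3(io(int),int,float))),string)), U := tup3(io(int),int,float), B := list(tup3(int,io(io(tup3(io(int),int,float))),string)), S2 := tup3(unit,unit,string) }, so C := io(io(tup3(io(int),int,float))).

io(io(tup3(io(int),int,float)))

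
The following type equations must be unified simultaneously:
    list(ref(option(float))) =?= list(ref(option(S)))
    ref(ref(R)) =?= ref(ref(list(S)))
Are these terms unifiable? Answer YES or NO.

Decompose list/1: ref(option(float)) =?= ref(option(S)).
Decompose ref/1: option(float) =?= option(S).
Decompose option/1: float =?= S.
Bind S := float; substituting into the remaining equation gives: ref(ref(R)) =?= ref(ref(list(float))).
Decompose ref/1: ref(R) =?= ref(list(float)).
Decompose ref/1: R =?= list(float).
Bind R := list(float).
No equations remain and no clash or occurs-check failure arose, so a unifier exists.

YES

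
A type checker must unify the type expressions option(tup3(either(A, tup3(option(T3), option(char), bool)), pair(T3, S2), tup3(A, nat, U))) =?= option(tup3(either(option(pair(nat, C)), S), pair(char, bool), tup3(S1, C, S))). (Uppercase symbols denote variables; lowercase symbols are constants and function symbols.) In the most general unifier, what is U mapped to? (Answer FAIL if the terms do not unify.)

tup3(option(char), option(char), bool)

Decompose option/1: tup3(either(A, tup3(option(T3), option(char), bool)), pair(T3, S2), tup3(A, nat, U)) =?= tup3(either(option(pair(nat, C)), S), pair(char, bool), tup3(S1, C, S)).
Decompose tup3/3: either(A, tup3(option(T3), option(char), bool)) =?= either(option(pair(nat, C)), S),  pair(T3, S2) =?= pair(char, bool),  tup3(A, nat, U) =?= tup3(S1, C, S).
Decompose either/2: A =?= option(pair(nat, C)),  tup3(option(T3), option(char), bool) =?= S.
Bind A := option(pair(nat, C)); substituting into the one remaining equation that mentions A gives: tup3(option(pair(nat, C)), nat, U) =?= tup3(S1, C, S).
Bind S := tup3(option(T3), option(char), bool); substituting into the one remaining equation that mentions S gives: tup3(option(pair(nat, C)), nat, U) =?= tup3(S1, C, tup3(option(T3), option(char), bool)).
Decompose pair/2: T3 =?= char,  S2 =?= bool.
Bind T3 := char; substituting into the one remaining equation that mentions T3 gives: tup3(option(pair(nat, C)), nat, U) =?= tup3(S1, C, tup3(option(char), option(char), bool)). Substituting into the earlier binding gives S := tup3(option(char), option(char), bool).
Bind S2 := bool; no other remaining equation mentions S2.
Decompose tup3/3: option(pair(nat, C)) =?= S1,  nat =?= C,  U =?= tup3(option(char), option(char), bool).
Bind S1 := option(pair(nat, C)); no other remaining equation mentions S1.
Bind C := nat; no other remaining equation mentions C. Substituting into the earlier bindings gives A := option(pair(nat, nat)), S1 := option(pair(nat, nat)).
Bind U := tup3(option(char), option(char), bool).
MGU = { A -> option(pair(nat, nat)), S -> tup3(option(char), option(char), bool), T3 -> char, S2 -> bool, S1 -> option(pair(nat, nat)), C -> nat, U -> tup3(option(char), option(char), bool) }, so U -> tup3(option(char), option(char), bool).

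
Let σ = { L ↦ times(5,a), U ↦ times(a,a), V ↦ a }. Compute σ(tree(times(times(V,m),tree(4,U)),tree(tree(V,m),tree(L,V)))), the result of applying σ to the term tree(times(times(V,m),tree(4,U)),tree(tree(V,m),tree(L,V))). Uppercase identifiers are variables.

tree(times(times(a,m),tree(4,times(a,a))),tree(tree(a,m),tree(times(5,a),a)))

Replace each occurrence of L with times(5,a).
Replace each occurrence of U with times(a,a).
Replace each occurrence of V with a.
Result: tree(times(times(a,m),tree(4,times(a,a))),tree(tree(a,m),tree(times(5,a),a))).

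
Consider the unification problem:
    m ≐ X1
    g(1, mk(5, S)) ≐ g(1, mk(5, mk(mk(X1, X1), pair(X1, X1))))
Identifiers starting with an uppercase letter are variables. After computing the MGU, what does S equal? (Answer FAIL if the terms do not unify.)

Bind X1 := m; substituting into the remaining equation gives: g(1, mk(5, S)) ≐ g(1, mk(5, mk(mk(m, m), pair(m, m)))).
Decompose g/2: 1 ≐ 1,  mk(5, S) ≐ mk(5, mk(mk(m, m), pair(m, m))).
Delete trivial equation 1 ≐ 1.
Decompose mk/2: 5 ≐ 5,  S ≐ mk(mk(m, m), pair(m, m)).
Delete trivial equation 5 ≐ 5.
Bind S := mk(mk(m, m), pair(m, m)).
MGU = { X1 := m, S := mk(mk(m, m), pair(m, m)) }, so S := mk(mk(m, m), pair(m, m)).

mk(mk(m, m), pair(m, m))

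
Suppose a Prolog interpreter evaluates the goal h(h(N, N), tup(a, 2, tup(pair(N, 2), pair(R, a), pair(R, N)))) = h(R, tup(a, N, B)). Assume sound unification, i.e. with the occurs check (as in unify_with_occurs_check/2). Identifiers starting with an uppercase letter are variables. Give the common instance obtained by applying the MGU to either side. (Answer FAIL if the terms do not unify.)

Decompose h/2: h(N, N) = R,  tup(a, 2, tup(pair(N, 2), pair(R, a), pair(R, N))) = tup(a, N, B).
Bind R := h(N, N); substituting into the remaining equation gives: tup(a, 2, tup(pair(N, 2), pair(h(N, N), a), pair(h(N, N), N))) = tup(a, N, B).
Decompose tup/3: a = a,  2 = N,  tup(pair(N, 2), pair(h(N, N), a), pair(h(N, N), N)) = B.
Delete trivial equation a = a.
Bind N := 2; substituting into the remaining equation gives: tup(pair(2, 2), pair(h(2, 2), a), pair(h(2, 2), 2)) = B. Substituting into the earlier binding gives R := h(2, 2).
Bind B := tup(pair(2, 2), pair(h(2, 2), a), pair(h(2, 2), 2)).
Applying the MGU to either side gives h(h(2, 2), tup(a, 2, tup(pair(2, 2), pair(h(2, 2), a), pair(h(2, 2), 2)))).

h(h(2, 2), tup(a, 2, tup(pair(2, 2), pair(h(2, 2), a), pair(h(2, 2), 2))))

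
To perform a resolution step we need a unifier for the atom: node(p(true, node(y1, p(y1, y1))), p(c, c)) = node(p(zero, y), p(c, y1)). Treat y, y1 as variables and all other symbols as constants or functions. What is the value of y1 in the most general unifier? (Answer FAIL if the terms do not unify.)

Decompose node/2: p(true, node(y1, p(y1, y1))) = p(zero, y),  p(c, c) = p(c, y1).
Decompose p/2: true = zero,  node(y1, p(y1, y1)) = y.
Clash: constants true and zero differ; no unifier exists.

FAIL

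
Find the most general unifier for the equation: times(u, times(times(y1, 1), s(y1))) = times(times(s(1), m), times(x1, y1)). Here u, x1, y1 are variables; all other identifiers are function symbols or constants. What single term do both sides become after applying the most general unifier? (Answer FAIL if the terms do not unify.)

FAIL

Decompose times/2: u = times(s(1), m),  times(times(y1, 1), s(y1)) = times(x1, y1).
Bind u := times(s(1), m); no other remaining equation mentions u.
Decompose times/2: times(y1, 1) = x1,  s(y1) = y1.
Bind x1 := times(y1, 1); no other remaining equation mentions x1.
Occurs check fails: y1 occurs in s(y1); the equation y1 = s(y1) has no finite solution.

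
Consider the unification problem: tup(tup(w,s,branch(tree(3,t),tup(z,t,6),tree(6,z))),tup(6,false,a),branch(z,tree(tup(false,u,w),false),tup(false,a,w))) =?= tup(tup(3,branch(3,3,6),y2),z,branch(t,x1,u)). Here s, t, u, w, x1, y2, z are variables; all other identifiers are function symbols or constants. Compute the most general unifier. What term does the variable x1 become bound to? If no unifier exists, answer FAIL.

tree(tup(false,tup(false,a,3),3),false)

Decompose tup/3: tup(w,s,branch(tree(3,t),tup(z,t,6),tree(6,z))) =?= tup(3,branch(3,3,6),y2),  tup(6,false,a) =?= z,  branch(z,tree(tup(false,u,w),false),tup(false,a,w)) =?= branch(t,x1,u).
Decompose tup/3: w =?= 3,  s =?= branch(3,3,6),  branch(tree(3,t),tup(z,t,6),tree(6,z)) =?= y2.
Bind w := 3; substituting into the one remaining equation that mentions w gives: branch(z,tree(tup(false,u,3),false),tup(false,a,3)) =?= branch(t,x1,u).
Bind s := branch(3,3,6); no other remaining equation mentions s.
Bind y2 := branch(tree(3,t),tup(z,t,6),tree(6,z)); no other remaining equation mentions y2.
Bind z := tup(6,false,a); substituting into the remaining equation gives: branch(tup(6,false,a),tree(tup(false,u,3),false),tup(false,a,3)) =?= branch(t,x1,u). Substituting into the earlier binding gives y2 := branch(tree(3,t),tup(tup(6,false,a),t,6),tree(6,tup(6,false,a))).
Decompose branch/3: tup(6,false,a) =?= t,  tree(tup(false,u,3),false) =?= x1,  tup(false,a,3) =?= u.
Bind t := tup(6,false,a); no other remaining equation mentions t. Substituting into the earlier binding gives y2 := branch(tree(3,tup(6,false,a)),tup(tup(6,false,a),tup(6,false,a),6),tree(6,tup(6,false,a))).
Bind x1 := tree(tup(false,u,3),false); no other remaining equation mentions x1.
Bind u := tup(false,a,3). Substituting into the earlier binding gives x1 := tree(tup(false,tup(false,a,3),3),false).
MGU = { w := 3, s := branch(3,3,6), y2 := branch(tree(3,tup(6,false,a)),tup(tup(6,false,a),tup(6,false,a),6),tree(6,tup(6,false,a))), z := tup(6,false,a), t := tup(6,false,a), x1 := tree(tup(false,tup(false,a,3),3),false), u := tup(false,a,3) }, so x1 := tree(tup(false,tup(false,a,3),3),false).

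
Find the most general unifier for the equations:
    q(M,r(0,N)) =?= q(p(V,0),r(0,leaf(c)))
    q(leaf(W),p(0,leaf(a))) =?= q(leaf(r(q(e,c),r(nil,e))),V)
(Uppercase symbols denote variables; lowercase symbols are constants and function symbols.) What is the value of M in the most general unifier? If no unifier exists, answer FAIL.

Decompose q/2: M =?= p(V,0),  r(0,N) =?= r(0,leaf(c)).
Bind M := p(V,0); no other remaining equation mentions M.
Decompose r/2: 0 =?= 0,  N =?= leaf(c).
Delete trivial equation 0 =?= 0.
Bind N := leaf(c); no other remaining equation mentions N.
Decompose q/2: leaf(W) =?= leaf(r(q(e,c),r(nil,e))),  p(0,leaf(a)) =?= V.
Decompose leaf/1: W =?= r(q(e,c),r(nil,e)).
Bind W := r(q(e,c),r(nil,e)); no other remaining equation mentions W.
Bind V := p(0,leaf(a)). Substituting into the earlier binding gives M := p(p(0,leaf(a)),0).
MGU = { M ↦ p(p(0,leaf(a)),0), N ↦ leaf(c), W ↦ r(q(e,c),r(nil,e)), V ↦ p(0,leaf(a)) }, so M ↦ p(p(0,leaf(a)),0).

p(p(0,leaf(a)),0)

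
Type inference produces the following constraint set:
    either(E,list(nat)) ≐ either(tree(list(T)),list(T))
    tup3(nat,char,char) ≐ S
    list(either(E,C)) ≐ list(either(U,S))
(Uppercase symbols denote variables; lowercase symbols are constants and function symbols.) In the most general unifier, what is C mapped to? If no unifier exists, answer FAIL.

Decompose either/2: E ≐ tree(list(T)),  list(nat) ≐ list(T).
Bind E := tree(list(T)); substituting into the one remaining equation that mentions E gives: list(either(tree(list(T)),C)) ≐ list(either(U,S)).
Decompose list/1: nat ≐ T.
Bind T := nat; substituting into the one remaining equation that mentions T gives: list(either(tree(list(nat)),C)) ≐ list(either(U,S)). Substituting into the earlier binding gives E := tree(list(nat)).
Bind S := tup3(nat,char,char); substituting into the remaining equation gives: list(either(tree(list(nat)),C)) ≐ list(either(U,tup3(nat,char,char))).
Decompose list/1: either(tree(list(nat)),C) ≐ either(U,tup3(nat,char,char)).
Decompose either/2: tree(list(nat)) ≐ U,  C ≐ tup3(nat,char,char).
Bind U := tree(list(nat)); no other remaining equation mentions U.
Bind C := tup3(nat,char,char).
MGU = { E -> tree(list(nat)), T -> nat, S -> tup3(nat,char,char), U -> tree(list(nat)), C -> tup3(nat,char,char) }, so C -> tup3(nat,char,char).

tup3(nat,char,char)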